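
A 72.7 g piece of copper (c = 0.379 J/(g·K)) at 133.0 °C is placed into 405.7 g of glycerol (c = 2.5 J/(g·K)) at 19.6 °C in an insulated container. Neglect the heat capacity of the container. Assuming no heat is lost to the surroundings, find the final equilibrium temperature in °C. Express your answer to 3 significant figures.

T_f = 22.6 °C

Heat lost by copper = heat gained by glycerol.
(72.7)(0.379)(133.0 − T) = (405.7)(2.5)(T − 19.6)
27.5533 (133.0 − T) = 1014.25 (T − 19.6)
3664.6 − 27.5533 T = 1014.25 T − 19879
23543.6 = 1041.8033 T
T = 22.60 °C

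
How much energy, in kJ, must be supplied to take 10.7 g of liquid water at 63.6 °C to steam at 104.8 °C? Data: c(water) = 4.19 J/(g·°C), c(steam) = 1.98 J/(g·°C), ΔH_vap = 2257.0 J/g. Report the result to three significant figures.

q = 25.9 kJ

q1 (heat water 63.6→100.0 °C): 10.7 × 4.19 × 36.4 = 1632 J
q2 (vaporize at 100 °C): 10.7 × 2257.0 = 24150 J
q3 (heat steam 100.0→104.8 °C): 10.7 × 1.98 × 4.8 = 102 J
Total: 1632 + 24150 + 102 = 25884 J = 25.9 kJ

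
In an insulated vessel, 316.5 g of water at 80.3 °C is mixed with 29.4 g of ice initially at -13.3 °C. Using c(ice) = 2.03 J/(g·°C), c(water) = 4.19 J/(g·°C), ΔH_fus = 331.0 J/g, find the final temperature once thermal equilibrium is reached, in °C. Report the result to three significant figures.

Heat to bring ice to 0 °C and melt it: q₁ = 29.4×2.03×13.3 + 29.4×331.0 = 10525 J
Heat the water can supply cooling to 0 °C: 316.5×4.19×80.3 = 106489 J > q₁, so all ice melts.
Energy balance: 316.5×4.19×(80.3 − T) = 10525 + 29.4×4.19×(T − 0)
1326.135(80.3 − T) = 10525 + 123.186 T
106489 − 10525 = 1449.321 T
T = 95964 / 1449.321 = 66.21 °C

T_f = 66.2 °C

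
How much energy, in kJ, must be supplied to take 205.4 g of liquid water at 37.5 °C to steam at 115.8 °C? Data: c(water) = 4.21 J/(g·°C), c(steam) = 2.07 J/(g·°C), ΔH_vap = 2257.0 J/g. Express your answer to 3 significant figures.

q = 524 kJ

q1 (heat water 37.5→100.0 °C): 205.4 × 4.21 × 62.5 = 54046 J
q2 (vaporize at 100 °C): 205.4 × 2257.0 = 463588 J
q3 (heat steam 100.0→115.8 °C): 205.4 × 2.07 × 15.8 = 6718 J
Total: 54046 + 463588 + 6718 = 524352 J = 524 kJ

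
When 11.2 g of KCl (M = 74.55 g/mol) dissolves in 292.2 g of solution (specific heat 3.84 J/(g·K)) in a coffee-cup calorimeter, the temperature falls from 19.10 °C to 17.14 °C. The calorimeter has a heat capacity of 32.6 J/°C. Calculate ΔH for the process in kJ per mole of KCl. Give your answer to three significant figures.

|ΔT| = |17.14 − 19.10| = 1.96 °C
|q_surr| = (292.2 × 3.84 + 32.6) × 1.96 = 1154.648 × 1.96 = 2263 J
n(KCl) = 11.2 / 74.55 = 0.1502 mol
Temperature fell, so q_rxn = +|q_surr| = 2.263 kJ
ΔH = q_rxn / n = 15.07 kJ/mol

ΔH = 15.1 kJ/mol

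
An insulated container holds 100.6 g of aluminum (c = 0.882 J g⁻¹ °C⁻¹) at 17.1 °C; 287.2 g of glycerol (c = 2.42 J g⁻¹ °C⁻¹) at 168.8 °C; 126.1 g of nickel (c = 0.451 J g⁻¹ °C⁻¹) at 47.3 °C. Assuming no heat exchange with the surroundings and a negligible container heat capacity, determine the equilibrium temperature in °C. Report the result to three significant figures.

Σ mᵢcᵢ(T − Tᵢ) = 0  ⇒  T = Σ mᵢcᵢTᵢ / Σ mᵢcᵢ
Σ mᵢcᵢ = 100.6×0.882 + 287.2×2.42 + 126.1×0.451 = 840.6243
Σ mᵢcᵢTᵢ = 88.7292×17.1 + 695.024×168.8 + 56.8711×47.3 = 121530
T = 121530 / 840.6243 = 144.6 °C

T_f = 145 °C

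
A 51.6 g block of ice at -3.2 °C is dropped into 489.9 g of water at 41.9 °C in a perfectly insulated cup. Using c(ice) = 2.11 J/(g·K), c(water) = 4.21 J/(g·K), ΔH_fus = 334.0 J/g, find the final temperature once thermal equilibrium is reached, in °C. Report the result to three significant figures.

Heat to bring ice to 0 °C and melt it: q₁ = 51.6×2.11×3.2 + 51.6×334.0 = 17583 J
Heat the water can supply cooling to 0 °C: 489.9×4.21×41.9 = 86417.9 J > q₁, so all ice melts.
Energy balance: 489.9×4.21×(41.9 − T) = 17583 + 51.6×4.21×(T − 0)
2062.479(41.9 − T) = 17583 + 217.236 T
86417.9 − 17583 = 2279.715 T
T = 68834.9 / 2279.715 = 30.19 °C

T_f = 30.2 °C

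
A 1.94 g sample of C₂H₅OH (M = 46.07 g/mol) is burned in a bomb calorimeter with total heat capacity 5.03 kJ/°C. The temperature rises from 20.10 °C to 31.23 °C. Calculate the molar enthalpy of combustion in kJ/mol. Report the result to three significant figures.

ΔH = -1330 kJ/mol

ΔT = 31.23 − 20.10 = 11.13 °C
q_cal = C_cal × ΔT = 5.03 × 11.13 = 55.9839 kJ
n = 1.94 / 46.07 = 0.04211 mol
q_rxn = −q_cal = -55.9839 kJ
ΔH = -55.9839 / 0.04211 = -1329 kJ/mol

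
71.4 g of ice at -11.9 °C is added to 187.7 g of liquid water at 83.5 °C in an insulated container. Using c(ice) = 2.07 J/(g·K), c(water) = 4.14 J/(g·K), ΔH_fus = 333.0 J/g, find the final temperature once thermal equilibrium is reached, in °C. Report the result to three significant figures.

T_f = 36.7 °C

Heat to bring ice to 0 °C and melt it: q₁ = 71.4×2.07×11.9 + 71.4×333.0 = 25535 J
Heat the water can supply cooling to 0 °C: 187.7×4.14×83.5 = 64886.0 J > q₁, so all ice melts.
Energy balance: 187.7×4.14×(83.5 − T) = 25535 + 71.4×4.14×(T − 0)
777.078(83.5 − T) = 25535 + 295.596 T
64886.0 − 25535 = 1072.674 T
T = 39351.0 / 1072.674 = 36.68 °C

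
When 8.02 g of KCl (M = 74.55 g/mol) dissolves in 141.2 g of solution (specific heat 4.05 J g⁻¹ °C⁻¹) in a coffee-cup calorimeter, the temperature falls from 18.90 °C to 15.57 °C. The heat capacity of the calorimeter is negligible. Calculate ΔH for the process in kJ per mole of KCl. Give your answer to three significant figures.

|ΔT| = |15.57 − 18.90| = 3.33 °C
|q_surr| = (141.2 × 4.05) × 3.33 = 571.86 × 3.33 = 1904 J
n(KCl) = 8.02 / 74.55 = 0.1076 mol
Temperature fell, so q_rxn = +|q_surr| = 1.904 kJ
ΔH = q_rxn / n = 17.70 kJ/mol

ΔH = 17.7 kJ/mol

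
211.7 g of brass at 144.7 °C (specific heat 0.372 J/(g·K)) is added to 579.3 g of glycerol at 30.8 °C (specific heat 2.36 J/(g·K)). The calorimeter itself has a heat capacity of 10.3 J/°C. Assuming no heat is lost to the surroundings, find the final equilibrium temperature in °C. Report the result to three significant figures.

T_f = 37.0 °C

Heat lost by brass = heat gained by glycerol + calorimeter.
(211.7)(0.372)(144.7 − T) = [(579.3)(2.36) + 10.3](T − 30.8)
78.7524 (144.7 − T) = 1377.448 (T − 30.8)
11395 − 78.7524 T = 1377.448 T − 42425
53820 = 1456.2004 T
T = 36.96 °C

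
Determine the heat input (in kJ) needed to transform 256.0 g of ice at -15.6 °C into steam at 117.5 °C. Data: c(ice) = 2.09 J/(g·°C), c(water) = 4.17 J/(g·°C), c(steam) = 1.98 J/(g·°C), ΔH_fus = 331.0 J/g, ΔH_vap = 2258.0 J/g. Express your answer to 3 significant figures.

q = 787 kJ

q1 (heat ice -15.6→0.0 °C): 256.0 × 2.09 × 15.6 = 8347 J
q2 (melt at 0 °C): 256.0 × 331.0 = 84736 J
q3 (heat water 0.0→100.0 °C): 256.0 × 4.17 × 100.0 = 106752 J
q4 (vaporize at 100 °C): 256.0 × 2258.0 = 578048 J
q5 (heat steam 100.0→117.5 °C): 256.0 × 1.98 × 17.5 = 8870 J
Total: 8347 + 84736 + 106752 + 578048 + 8870 = 786753 J = 787 kJ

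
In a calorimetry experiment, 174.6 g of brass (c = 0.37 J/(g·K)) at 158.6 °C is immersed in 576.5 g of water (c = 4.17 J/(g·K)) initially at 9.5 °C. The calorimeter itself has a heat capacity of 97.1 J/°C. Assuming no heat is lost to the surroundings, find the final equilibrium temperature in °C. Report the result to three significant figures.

Heat lost by brass = heat gained by water + calorimeter.
(174.6)(0.37)(158.6 − T) = [(576.5)(4.17) + 97.1](T − 9.5)
64.602 (158.6 − T) = 2501.105 (T − 9.5)
10246 − 64.602 T = 2501.105 T − 23760
34006 = 2565.707 T
T = 13.25 °C

T_f = 13.3 °C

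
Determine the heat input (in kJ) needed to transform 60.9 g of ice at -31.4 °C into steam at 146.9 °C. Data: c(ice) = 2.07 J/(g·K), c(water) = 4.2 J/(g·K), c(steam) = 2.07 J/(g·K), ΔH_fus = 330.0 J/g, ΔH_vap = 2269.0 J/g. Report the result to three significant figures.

q = 194 kJ

q1 (heat ice -31.4→0.0 °C): 60.9 × 2.07 × 31.4 = 3958 J
q2 (melt at 0 °C): 60.9 × 330.0 = 20097 J
q3 (heat water 0.0→100.0 °C): 60.9 × 4.2 × 100.0 = 25578 J
q4 (vaporize at 100 °C): 60.9 × 2269.0 = 138182 J
q5 (heat steam 100.0→146.9 °C): 60.9 × 2.07 × 46.9 = 5912 J
Total: 3958 + 20097 + 25578 + 138182 + 5912 = 193727 J = 194 kJ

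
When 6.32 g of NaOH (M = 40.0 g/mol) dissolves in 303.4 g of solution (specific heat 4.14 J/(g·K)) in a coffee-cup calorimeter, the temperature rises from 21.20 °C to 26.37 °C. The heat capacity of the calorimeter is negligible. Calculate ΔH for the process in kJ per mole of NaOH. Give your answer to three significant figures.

|ΔT| = |26.37 − 21.20| = 5.17 °C
|q_surr| = (303.4 × 4.14) × 5.17 = 1256.076 × 5.17 = 6494 J
n(NaOH) = 6.32 / 40.0 = 0.1580 mol
Temperature rose, so q_rxn = −|q_surr| = -6.494 kJ
ΔH = q_rxn / n = -41.10 kJ/mol

ΔH = -41.1 kJ/mol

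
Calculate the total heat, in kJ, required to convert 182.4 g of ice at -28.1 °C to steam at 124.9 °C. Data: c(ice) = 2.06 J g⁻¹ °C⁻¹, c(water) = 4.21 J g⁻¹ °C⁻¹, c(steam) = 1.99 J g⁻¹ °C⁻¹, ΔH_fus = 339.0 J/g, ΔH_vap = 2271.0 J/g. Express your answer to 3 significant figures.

q = 572 kJ

q1 (heat ice -28.1→0.0 °C): 182.4 × 2.06 × 28.1 = 10558 J
q2 (melt at 0 °C): 182.4 × 339.0 = 61834 J
q3 (heat water 0.0→100.0 °C): 182.4 × 4.21 × 100.0 = 76790 J
q4 (vaporize at 100 °C): 182.4 × 2271.0 = 414230 J
q5 (heat steam 100.0→124.9 °C): 182.4 × 1.99 × 24.9 = 9038 J
Total: 10558 + 61834 + 76790 + 414230 + 9038 = 572450 J = 572 kJ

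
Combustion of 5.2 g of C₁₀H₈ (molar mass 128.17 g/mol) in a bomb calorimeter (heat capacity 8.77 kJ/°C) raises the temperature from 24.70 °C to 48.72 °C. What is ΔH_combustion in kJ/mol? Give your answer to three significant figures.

ΔH = -5190 kJ/mol

ΔT = 48.72 − 24.70 = 24.02 °C
q_cal = C_cal × ΔT = 8.77 × 24.02 = 210.6554 kJ
n = 5.2 / 128.17 = 0.04057 mol
q_rxn = −q_cal = -210.6554 kJ
ΔH = -210.6554 / 0.04057 = -5192 kJ/mol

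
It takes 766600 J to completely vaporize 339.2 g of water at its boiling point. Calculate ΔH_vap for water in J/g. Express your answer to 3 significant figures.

ΔH_vap = 2260 J/g

ΔH_vap = q / m = 766600 / 339.2 = 2260 J/g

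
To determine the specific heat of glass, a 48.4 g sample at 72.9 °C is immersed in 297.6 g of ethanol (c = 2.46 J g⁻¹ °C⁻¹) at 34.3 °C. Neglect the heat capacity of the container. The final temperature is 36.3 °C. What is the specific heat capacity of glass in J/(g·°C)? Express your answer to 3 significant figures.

q_gained = (297.6 × 2.46) × (36.3 − 34.3) = 1464.2 J
q_lost = 48.4 × c × (72.9 − 36.3) = 1771.44 c
Set equal: c = 1464.2 / 1771.44 = 0.827 J/(g·°C)

c = 0.827 J/(g·°C)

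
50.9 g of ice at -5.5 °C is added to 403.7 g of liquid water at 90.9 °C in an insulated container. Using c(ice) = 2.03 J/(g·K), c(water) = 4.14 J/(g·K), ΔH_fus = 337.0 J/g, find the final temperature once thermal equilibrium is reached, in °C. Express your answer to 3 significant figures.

Heat to bring ice to 0 °C and melt it: q₁ = 50.9×2.03×5.5 + 50.9×337.0 = 17722 J
Heat the water can supply cooling to 0 °C: 403.7×4.14×90.9 = 151923 J > q₁, so all ice melts.
Energy balance: 403.7×4.14×(90.9 − T) = 17722 + 50.9×4.14×(T − 0)
1671.318(90.9 − T) = 17722 + 210.726 T
151923 − 17722 = 1882.044 T
T = 134201 / 1882.044 = 71.31 °C

T_f = 71.3 °C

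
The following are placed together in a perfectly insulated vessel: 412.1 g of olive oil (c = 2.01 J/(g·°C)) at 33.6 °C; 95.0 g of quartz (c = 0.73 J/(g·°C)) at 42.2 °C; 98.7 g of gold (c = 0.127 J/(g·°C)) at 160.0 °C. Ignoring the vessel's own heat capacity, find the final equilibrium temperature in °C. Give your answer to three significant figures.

Σ mᵢcᵢ(T − Tᵢ) = 0  ⇒  T = Σ mᵢcᵢTᵢ / Σ mᵢcᵢ
Σ mᵢcᵢ = 412.1×2.01 + 95.0×0.73 + 98.7×0.127 = 910.2059
Σ mᵢcᵢTᵢ = 828.321×33.6 + 69.35×42.2 + 12.5349×160.0 = 32764
T = 32764 / 910.2059 = 36.00 °C

T_f = 36.0 °C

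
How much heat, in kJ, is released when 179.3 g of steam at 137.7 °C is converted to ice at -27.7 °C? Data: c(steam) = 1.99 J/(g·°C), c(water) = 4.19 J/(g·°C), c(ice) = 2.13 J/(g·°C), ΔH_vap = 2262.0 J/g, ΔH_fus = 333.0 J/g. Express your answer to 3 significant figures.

q = 564 kJ

q1 (cool steam 137.7→100 °C): 179.3 × 1.99 × 37.7 = 13452 J
q2 (condense at 100 °C): 179.3 × 2262.0 = 405577 J
q3 (cool water 100→0 °C): 179.3 × 4.19 × 100.0 = 75127 J
q4 (freeze at 0 °C): 179.3 × 333.0 = 59707 J
q5 (cool ice 0→-27.7 °C): 179.3 × 2.13 × 27.7 = 10579 J
Total: 13452 + 405577 + 75127 + 59707 + 10579 = 564442 J = 564 kJ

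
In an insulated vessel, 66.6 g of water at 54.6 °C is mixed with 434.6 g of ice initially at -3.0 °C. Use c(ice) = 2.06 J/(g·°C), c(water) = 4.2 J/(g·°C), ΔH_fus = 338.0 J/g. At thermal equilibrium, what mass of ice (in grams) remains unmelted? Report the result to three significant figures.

m_ice remaining = 397 g

Heat to warm all ice to 0 °C: 434.6×2.06×3.0 = 2685.8 J
Heat released by water cooling to 0 °C: 66.6×4.2×54.6 = 15273 J
15273 J < 2685.8 + 434.6×338.0 = 149580.6 J, so not all ice melts; final T = 0 °C.
Heat left for melting: 15273 − 2685.8 = 12587.2 J
Mass melted = 12587.2 / 338.0 = 37.24 g
Ice remaining = 434.6 − 37.24 = 397.36 g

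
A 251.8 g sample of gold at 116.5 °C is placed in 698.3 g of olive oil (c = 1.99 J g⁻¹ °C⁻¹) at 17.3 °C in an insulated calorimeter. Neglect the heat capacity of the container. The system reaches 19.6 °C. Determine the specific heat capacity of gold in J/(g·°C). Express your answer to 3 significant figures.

q_gained = (698.3 × 1.99) × (19.6 − 17.3) = 3196 J
q_lost = 251.8 × c × (116.5 − 19.6) = 24399.42 c
Set equal: c = 3196 / 24399.42 = 0.131 J/(g·°C)

c = 0.131 J/(g·°C)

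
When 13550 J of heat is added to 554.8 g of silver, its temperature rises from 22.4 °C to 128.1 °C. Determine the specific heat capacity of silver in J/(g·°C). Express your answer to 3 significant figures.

c = 0.231 J/(g·°C)

c = q / (m ΔT) = 13550 / (554.8 × 105.7)
c = 13550 / 58642.36 = 0.231 J/(g·°C)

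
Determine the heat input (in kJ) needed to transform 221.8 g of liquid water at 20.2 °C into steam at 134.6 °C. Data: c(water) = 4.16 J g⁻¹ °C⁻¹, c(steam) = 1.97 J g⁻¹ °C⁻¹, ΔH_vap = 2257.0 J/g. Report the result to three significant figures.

q = 589 kJ

q1 (heat water 20.2→100.0 °C): 221.8 × 4.16 × 79.8 = 73631 J
q2 (vaporize at 100 °C): 221.8 × 2257.0 = 500603 J
q3 (heat steam 100.0→134.6 °C): 221.8 × 1.97 × 34.6 = 15118 J
Total: 73631 + 500603 + 15118 = 589352 J = 589 kJ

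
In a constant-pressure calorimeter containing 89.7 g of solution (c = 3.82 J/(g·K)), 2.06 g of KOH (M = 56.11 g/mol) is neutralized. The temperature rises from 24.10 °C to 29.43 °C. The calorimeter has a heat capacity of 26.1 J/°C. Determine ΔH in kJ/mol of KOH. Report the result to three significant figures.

ΔH = -53.5 kJ/mol

|ΔT| = |29.43 − 24.10| = 5.33 °C
|q_surr| = (89.7 × 3.82 + 26.1) × 5.33 = 368.754 × 5.33 = 1965 J
n(KOH) = 2.06 / 56.11 = 0.03671 mol
Temperature rose, so q_rxn = −|q_surr| = -1.965 kJ
ΔH = q_rxn / n = -53.53 kJ/mol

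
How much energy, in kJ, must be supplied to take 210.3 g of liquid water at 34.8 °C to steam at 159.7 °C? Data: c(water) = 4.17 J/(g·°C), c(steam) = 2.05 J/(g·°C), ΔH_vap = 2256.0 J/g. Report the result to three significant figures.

q = 557 kJ

q1 (heat water 34.8→100.0 °C): 210.3 × 4.17 × 65.2 = 57177 J
q2 (vaporize at 100 °C): 210.3 × 2256.0 = 474437 J
q3 (heat steam 100.0→159.7 °C): 210.3 × 2.05 × 59.7 = 25738 J
Total: 57177 + 474437 + 25738 = 557352 J = 557 kJ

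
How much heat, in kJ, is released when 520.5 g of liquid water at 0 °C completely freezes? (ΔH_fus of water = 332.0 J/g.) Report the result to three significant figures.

q = 173 kJ

q = m × ΔH_fus = 520.5 × 332.0 = 172800 J = 173 kJ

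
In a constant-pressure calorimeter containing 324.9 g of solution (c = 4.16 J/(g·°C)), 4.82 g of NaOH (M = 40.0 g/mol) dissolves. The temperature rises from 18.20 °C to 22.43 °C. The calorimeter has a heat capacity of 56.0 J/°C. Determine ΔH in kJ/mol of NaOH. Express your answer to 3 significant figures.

ΔH = -49.4 kJ/mol

|ΔT| = |22.43 − 18.20| = 4.23 °C
|q_surr| = (324.9 × 4.16 + 56.0) × 4.23 = 1407.584 × 4.23 = 5954 J
n(NaOH) = 4.82 / 40.0 = 0.1205 mol
Temperature rose, so q_rxn = −|q_surr| = -5.954 kJ
ΔH = q_rxn / n = -49.41 kJ/mol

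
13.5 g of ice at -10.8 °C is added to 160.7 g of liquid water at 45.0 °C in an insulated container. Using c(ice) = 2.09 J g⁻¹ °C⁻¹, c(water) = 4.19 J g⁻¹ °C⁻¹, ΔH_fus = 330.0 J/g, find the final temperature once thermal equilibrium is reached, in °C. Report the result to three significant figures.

T_f = 35.0 °C

Heat to bring ice to 0 °C and melt it: q₁ = 13.5×2.09×10.8 + 13.5×330.0 = 4759.7 J
Heat the water can supply cooling to 0 °C: 160.7×4.19×45.0 = 30300.0 J > q₁, so all ice melts.
Energy balance: 160.7×4.19×(45.0 − T) = 4759.7 + 13.5×4.19×(T − 0)
673.333(45.0 − T) = 4759.7 + 56.565 T
30300.0 − 4759.7 = 729.898 T
T = 25540.3 / 729.898 = 34.99 °C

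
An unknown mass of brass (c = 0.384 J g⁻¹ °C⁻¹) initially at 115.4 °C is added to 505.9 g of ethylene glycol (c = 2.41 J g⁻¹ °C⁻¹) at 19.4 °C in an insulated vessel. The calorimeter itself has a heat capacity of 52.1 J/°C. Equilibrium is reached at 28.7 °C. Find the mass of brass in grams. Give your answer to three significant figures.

q_gained = (505.9 × 2.41 + 52.1) × (28.7 − 19.4) = 11820 J
q_lost = m × 0.384 × (115.4 − 28.7) = 33.2928 m
m = 11820 / 33.2928 = 355 g

m = 355 g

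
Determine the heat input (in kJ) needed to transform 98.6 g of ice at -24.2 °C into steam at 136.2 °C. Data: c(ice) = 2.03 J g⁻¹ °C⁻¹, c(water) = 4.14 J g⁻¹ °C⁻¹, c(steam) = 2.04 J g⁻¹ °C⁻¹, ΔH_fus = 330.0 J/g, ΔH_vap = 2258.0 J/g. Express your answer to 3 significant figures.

q1 (heat ice -24.2→0.0 °C): 98.6 × 2.03 × 24.2 = 4844 J
q2 (melt at 0 °C): 98.6 × 330.0 = 32538 J
q3 (heat water 0.0→100.0 °C): 98.6 × 4.14 × 100.0 = 40820 J
q4 (vaporize at 100 °C): 98.6 × 2258.0 = 222639 J
q5 (heat steam 100.0→136.2 °C): 98.6 × 2.04 × 36.2 = 7281 J
Total: 4844 + 32538 + 40820 + 222639 + 7281 = 308122 J = 308 kJ

q = 308 kJ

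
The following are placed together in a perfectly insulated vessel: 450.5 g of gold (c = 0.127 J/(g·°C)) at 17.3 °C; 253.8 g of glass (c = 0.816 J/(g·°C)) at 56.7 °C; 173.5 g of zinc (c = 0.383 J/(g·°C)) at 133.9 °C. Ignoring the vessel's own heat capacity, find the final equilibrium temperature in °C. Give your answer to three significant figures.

T_f = 65.4 °C

Σ mᵢcᵢ(T − Tᵢ) = 0  ⇒  T = Σ mᵢcᵢTᵢ / Σ mᵢcᵢ
Σ mᵢcᵢ = 450.5×0.127 + 253.8×0.816 + 173.5×0.383 = 330.7648
Σ mᵢcᵢTᵢ = 57.2135×17.3 + 207.1008×56.7 + 66.4505×133.9 = 21630
T = 21630 / 330.7648 = 65.39 °C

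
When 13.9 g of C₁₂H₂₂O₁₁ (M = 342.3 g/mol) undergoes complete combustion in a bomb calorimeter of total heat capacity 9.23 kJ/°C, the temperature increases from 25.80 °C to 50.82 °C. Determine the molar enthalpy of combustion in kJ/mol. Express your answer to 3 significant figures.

ΔH = -5690 kJ/mol

ΔT = 50.82 − 25.80 = 25.02 °C
q_cal = C_cal × ΔT = 9.23 × 25.02 = 230.9346 kJ
n = 13.9 / 342.3 = 0.04061 mol
q_rxn = −q_cal = -230.9346 kJ
ΔH = -230.9346 / 0.04061 = -5687 kJ/mol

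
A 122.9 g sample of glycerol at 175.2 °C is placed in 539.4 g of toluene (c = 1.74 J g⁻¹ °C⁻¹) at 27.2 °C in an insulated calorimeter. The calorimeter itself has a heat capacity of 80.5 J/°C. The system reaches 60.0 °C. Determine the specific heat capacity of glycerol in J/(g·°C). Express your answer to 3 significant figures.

c = 2.36 J/(g·°C)

q_gained = (539.4 × 1.74 + 80.5) × (60.0 − 27.2) = 33430 J
q_lost = 122.9 × c × (175.2 − 60.0) = 14158.08 c
Set equal: c = 33430 / 14158.08 = 2.36 J/(g·°C)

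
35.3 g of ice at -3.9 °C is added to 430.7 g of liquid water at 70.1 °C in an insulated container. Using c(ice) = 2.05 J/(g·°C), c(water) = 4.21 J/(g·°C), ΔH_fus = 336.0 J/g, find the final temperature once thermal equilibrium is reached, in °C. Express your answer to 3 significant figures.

T_f = 58.6 °C

Heat to bring ice to 0 °C and melt it: q₁ = 35.3×2.05×3.9 + 35.3×336.0 = 12143 J
Heat the water can supply cooling to 0 °C: 430.7×4.21×70.1 = 127109 J > q₁, so all ice melts.
Energy balance: 430.7×4.21×(70.1 − T) = 12143 + 35.3×4.21×(T − 0)
1813.247(70.1 − T) = 12143 + 148.613 T
127109 − 12143 = 1961.860 T
T = 114966 / 1961.860 = 58.60 °C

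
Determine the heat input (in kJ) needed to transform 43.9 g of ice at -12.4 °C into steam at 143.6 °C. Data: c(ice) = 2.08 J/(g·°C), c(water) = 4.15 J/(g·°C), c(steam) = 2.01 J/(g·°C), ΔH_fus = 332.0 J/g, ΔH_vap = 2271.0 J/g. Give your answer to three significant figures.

q1 (heat ice -12.4→0.0 °C): 43.9 × 2.08 × 12.4 = 1132 J
q2 (melt at 0 °C): 43.9 × 332.0 = 14575 J
q3 (heat water 0.0→100.0 °C): 43.9 × 4.15 × 100.0 = 18219 J
q4 (vaporize at 100 °C): 43.9 × 2271.0 = 99697 J
q5 (heat steam 100.0→143.6 °C): 43.9 × 2.01 × 43.6 = 3847 J
Total: 1132 + 14575 + 18219 + 99697 + 3847 = 137470 J = 137 kJ

q = 137 kJ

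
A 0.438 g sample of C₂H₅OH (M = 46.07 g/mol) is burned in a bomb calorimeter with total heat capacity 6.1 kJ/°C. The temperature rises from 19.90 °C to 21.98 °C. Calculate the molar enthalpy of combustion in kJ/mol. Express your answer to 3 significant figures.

ΔT = 21.98 − 19.90 = 2.08 °C
q_cal = C_cal × ΔT = 6.1 × 2.08 = 12.688 kJ
n = 0.438 / 46.07 = 0.009507 mol
q_rxn = −q_cal = -12.688 kJ
ΔH = -12.688 / 0.009507 = -1334.6 kJ/mol

ΔH = -1330 kJ/mol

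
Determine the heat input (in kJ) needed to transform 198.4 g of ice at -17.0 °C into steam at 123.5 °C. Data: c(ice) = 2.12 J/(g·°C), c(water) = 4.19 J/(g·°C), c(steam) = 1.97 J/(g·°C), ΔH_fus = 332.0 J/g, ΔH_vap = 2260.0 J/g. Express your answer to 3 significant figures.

q1 (heat ice -17.0→0.0 °C): 198.4 × 2.12 × 17.0 = 7150 J
q2 (melt at 0 °C): 198.4 × 332.0 = 65869 J
q3 (heat water 0.0→100.0 °C): 198.4 × 4.19 × 100.0 = 83130 J
q4 (vaporize at 100 °C): 198.4 × 2260.0 = 448384 J
q5 (heat steam 100.0→123.5 °C): 198.4 × 1.97 × 23.5 = 9185 J
Total: 7150 + 65869 + 83130 + 448384 + 9185 = 613718 J = 614 kJ

q = 614 kJ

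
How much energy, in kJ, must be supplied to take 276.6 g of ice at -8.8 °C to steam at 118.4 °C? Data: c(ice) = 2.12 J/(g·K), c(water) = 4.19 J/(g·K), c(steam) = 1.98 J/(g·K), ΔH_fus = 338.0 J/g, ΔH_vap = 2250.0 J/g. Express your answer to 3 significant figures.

q1 (heat ice -8.8→0.0 °C): 276.6 × 2.12 × 8.8 = 5160 J
q2 (melt at 0 °C): 276.6 × 338.0 = 93491 J
q3 (heat water 0.0→100.0 °C): 276.6 × 4.19 × 100.0 = 115895 J
q4 (vaporize at 100 °C): 276.6 × 2250.0 = 622350 J
q5 (heat steam 100.0→118.4 °C): 276.6 × 1.98 × 18.4 = 10077 J
Total: 5160 + 93491 + 115895 + 622350 + 10077 = 846973 J = 847 kJ

q = 847 kJ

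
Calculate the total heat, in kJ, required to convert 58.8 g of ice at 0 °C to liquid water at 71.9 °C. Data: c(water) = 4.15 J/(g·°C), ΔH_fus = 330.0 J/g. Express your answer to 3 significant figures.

q1 (melt at 0 °C): 58.8 × 330.0 = 19404 J
q2 (heat water 0.0→71.9 °C): 58.8 × 4.15 × 71.9 = 17545 J
Total: 19404 + 17545 = 36949 J = 36.9 kJ

q = 36.9 kJ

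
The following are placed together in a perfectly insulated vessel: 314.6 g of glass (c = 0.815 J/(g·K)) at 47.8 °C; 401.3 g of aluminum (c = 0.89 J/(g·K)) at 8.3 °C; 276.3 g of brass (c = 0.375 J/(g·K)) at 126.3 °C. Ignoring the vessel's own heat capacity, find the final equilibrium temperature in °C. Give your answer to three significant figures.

T_f = 39.5 °C

Σ mᵢcᵢ(T − Tᵢ) = 0  ⇒  T = Σ mᵢcᵢTᵢ / Σ mᵢcᵢ
Σ mᵢcᵢ = 314.6×0.815 + 401.3×0.89 + 276.3×0.375 = 717.1685
Σ mᵢcᵢTᵢ = 256.399×47.8 + 357.157×8.3 + 103.6125×126.3 = 28307
T = 28307 / 717.1685 = 39.47 °C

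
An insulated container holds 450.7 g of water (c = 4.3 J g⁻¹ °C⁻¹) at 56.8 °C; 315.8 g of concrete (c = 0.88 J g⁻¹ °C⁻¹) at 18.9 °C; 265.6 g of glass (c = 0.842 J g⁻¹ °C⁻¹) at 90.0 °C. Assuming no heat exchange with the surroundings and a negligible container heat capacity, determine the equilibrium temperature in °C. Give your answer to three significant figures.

T_f = 55.5 °C

Σ mᵢcᵢ(T − Tᵢ) = 0  ⇒  T = Σ mᵢcᵢTᵢ / Σ mᵢcᵢ
Σ mᵢcᵢ = 450.7×4.3 + 315.8×0.88 + 265.6×0.842 = 2439.5492
Σ mᵢcᵢTᵢ = 1938.01×56.8 + 277.904×18.9 + 223.6352×90.0 = 135460
T = 135460 / 2439.5492 = 55.53 °C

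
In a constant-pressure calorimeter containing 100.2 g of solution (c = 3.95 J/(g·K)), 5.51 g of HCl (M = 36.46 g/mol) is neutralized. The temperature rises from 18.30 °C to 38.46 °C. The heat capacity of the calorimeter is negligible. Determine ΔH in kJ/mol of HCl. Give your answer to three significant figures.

ΔH = -52.8 kJ/mol

|ΔT| = |38.46 − 18.30| = 20.16 °C
|q_surr| = (100.2 × 3.95) × 20.16 = 395.79 × 20.16 = 7979 J
n(HCl) = 5.51 / 36.46 = 0.1511 mol
Temperature rose, so q_rxn = −|q_surr| = -7.979 kJ
ΔH = q_rxn / n = -52.81 kJ/mol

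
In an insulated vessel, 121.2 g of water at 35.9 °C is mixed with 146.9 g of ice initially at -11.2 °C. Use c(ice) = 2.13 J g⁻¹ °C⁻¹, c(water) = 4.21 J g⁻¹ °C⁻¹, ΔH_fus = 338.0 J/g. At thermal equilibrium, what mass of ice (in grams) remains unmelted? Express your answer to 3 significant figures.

Heat to warm all ice to 0 °C: 146.9×2.13×11.2 = 3504.4 J
Heat released by water cooling to 0 °C: 121.2×4.21×35.9 = 18318 J
18318 J < 3504.4 + 146.9×338.0 = 53156.6 J, so not all ice melts; final T = 0 °C.
Heat left for melting: 18318 − 3504.4 = 14813.6 J
Mass melted = 14813.6 / 338.0 = 43.83 g
Ice remaining = 146.9 − 43.83 = 103.07 g

m_ice remaining = 103 g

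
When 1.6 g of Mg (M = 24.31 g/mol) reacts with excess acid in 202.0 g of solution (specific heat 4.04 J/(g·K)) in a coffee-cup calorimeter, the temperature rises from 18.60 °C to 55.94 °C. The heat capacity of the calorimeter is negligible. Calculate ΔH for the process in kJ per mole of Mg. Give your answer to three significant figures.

ΔH = -463 kJ/mol

|ΔT| = |55.94 − 18.60| = 37.34 °C
|q_surr| = (202.0 × 4.04) × 37.34 = 816.08 × 37.34 = 30470 J
n(Mg) = 1.6 / 24.31 = 0.06582 mol
Temperature rose, so q_rxn = −|q_surr| = -30.47 kJ
ΔH = q_rxn / n = -462.9 kJ/mol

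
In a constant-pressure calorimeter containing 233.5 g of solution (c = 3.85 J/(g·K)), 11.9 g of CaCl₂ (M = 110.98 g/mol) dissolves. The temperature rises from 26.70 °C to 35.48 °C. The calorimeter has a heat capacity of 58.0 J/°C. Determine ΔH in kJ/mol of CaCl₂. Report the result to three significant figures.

ΔH = -78.4 kJ/mol

|ΔT| = |35.48 − 26.70| = 8.78 °C
|q_surr| = (233.5 × 3.85 + 58.0) × 8.78 = 956.975 × 8.78 = 8402 J
n(CaCl₂) = 11.9 / 110.98 = 0.1072 mol
Temperature rose, so q_rxn = −|q_surr| = -8.402 kJ
ΔH = q_rxn / n = -78.38 kJ/mol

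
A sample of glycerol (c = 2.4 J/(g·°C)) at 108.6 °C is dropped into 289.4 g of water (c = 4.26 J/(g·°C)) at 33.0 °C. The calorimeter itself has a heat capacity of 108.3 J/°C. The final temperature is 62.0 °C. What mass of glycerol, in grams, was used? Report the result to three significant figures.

q_gained = (289.4 × 4.26 + 108.3) × (62.0 − 33.0) = 38890 J
q_lost = m × 2.4 × (108.6 − 62.0) = 111.84 m
m = 38890 / 111.84 = 348 g

m = 348 g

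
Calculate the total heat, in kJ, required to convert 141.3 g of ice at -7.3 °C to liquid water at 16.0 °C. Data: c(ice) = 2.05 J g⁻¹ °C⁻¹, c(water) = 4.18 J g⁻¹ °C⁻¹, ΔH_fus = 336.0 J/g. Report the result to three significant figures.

q1 (heat ice -7.3→0.0 °C): 141.3 × 2.05 × 7.3 = 2115 J
q2 (melt at 0 °C): 141.3 × 336.0 = 47477 J
q3 (heat water 0.0→16.0 °C): 141.3 × 4.18 × 16.0 = 9450 J
Total: 2115 + 47477 + 9450 = 59042 J = 59.0 kJ

q = 59.0 kJ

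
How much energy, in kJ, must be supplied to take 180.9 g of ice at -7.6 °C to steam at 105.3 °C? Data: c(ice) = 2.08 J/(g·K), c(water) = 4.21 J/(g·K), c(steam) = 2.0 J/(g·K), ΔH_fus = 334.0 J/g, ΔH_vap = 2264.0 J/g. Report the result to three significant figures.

q = 551 kJ

q1 (heat ice -7.6→0.0 °C): 180.9 × 2.08 × 7.6 = 2860 J
q2 (melt at 0 °C): 180.9 × 334.0 = 60421 J
q3 (heat water 0.0→100.0 °C): 180.9 × 4.21 × 100.0 = 76159 J
q4 (vaporize at 100 °C): 180.9 × 2264.0 = 409558 J
q5 (heat steam 100.0→105.3 °C): 180.9 × 2.0 × 5.3 = 1918 J
Total: 2860 + 60421 + 76159 + 409558 + 1918 = 550916 J = 551 kJ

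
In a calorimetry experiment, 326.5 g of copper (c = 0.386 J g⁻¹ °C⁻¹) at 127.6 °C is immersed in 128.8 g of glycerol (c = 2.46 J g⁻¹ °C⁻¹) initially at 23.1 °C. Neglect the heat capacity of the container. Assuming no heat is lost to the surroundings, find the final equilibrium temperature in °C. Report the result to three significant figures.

T_f = 52.8 °C

Heat lost by copper = heat gained by glycerol.
(326.5)(0.386)(127.6 − T) = (128.8)(2.46)(T − 23.1)
126.029 (127.6 − T) = 316.848 (T − 23.1)
16081 − 126.029 T = 316.848 T − 7319.2
23400.2 = 442.877 T
T = 52.84 °C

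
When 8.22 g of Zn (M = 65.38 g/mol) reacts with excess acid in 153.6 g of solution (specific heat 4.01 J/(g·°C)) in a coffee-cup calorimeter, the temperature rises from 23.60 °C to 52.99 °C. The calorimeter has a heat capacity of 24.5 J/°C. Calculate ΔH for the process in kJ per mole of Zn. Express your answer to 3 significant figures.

|ΔT| = |52.99 − 23.60| = 29.39 °C
|q_surr| = (153.6 × 4.01 + 24.5) × 29.39 = 640.436 × 29.39 = 18820 J
n(Zn) = 8.22 / 65.38 = 0.1257 mol
Temperature rose, so q_rxn = −|q_surr| = -18.82 kJ
ΔH = q_rxn / n = -149.7 kJ/mol

ΔH = -150 kJ/mol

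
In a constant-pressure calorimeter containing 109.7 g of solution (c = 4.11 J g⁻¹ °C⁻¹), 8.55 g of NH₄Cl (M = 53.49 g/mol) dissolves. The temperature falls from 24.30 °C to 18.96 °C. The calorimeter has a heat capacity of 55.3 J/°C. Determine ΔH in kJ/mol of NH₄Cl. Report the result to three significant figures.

ΔH = 16.9 kJ/mol

|ΔT| = |18.96 − 24.30| = 5.34 °C
|q_surr| = (109.7 × 4.11 + 55.3) × 5.34 = 506.167 × 5.34 = 2703 J
n(NH₄Cl) = 8.55 / 53.49 = 0.1598 mol
Temperature fell, so q_rxn = +|q_surr| = 2.703 kJ
ΔH = q_rxn / n = 16.91 kJ/mol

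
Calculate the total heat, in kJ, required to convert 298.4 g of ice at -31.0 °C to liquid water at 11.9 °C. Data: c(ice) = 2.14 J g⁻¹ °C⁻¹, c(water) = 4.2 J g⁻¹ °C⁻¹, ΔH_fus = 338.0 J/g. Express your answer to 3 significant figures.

q1 (heat ice -31.0→0.0 °C): 298.4 × 2.14 × 31.0 = 19796 J
q2 (melt at 0 °C): 298.4 × 338.0 = 100859 J
q3 (heat water 0.0→11.9 °C): 298.4 × 4.2 × 11.9 = 14914 J
Total: 19796 + 100859 + 14914 = 135569 J = 136 kJ

q = 136 kJ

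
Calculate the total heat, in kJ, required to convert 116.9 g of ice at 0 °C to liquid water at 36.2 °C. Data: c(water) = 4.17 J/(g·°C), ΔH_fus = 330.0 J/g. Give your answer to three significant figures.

q = 56.2 kJ

q1 (melt at 0 °C): 116.9 × 330.0 = 38577 J
q2 (heat water 0.0→36.2 °C): 116.9 × 4.17 × 36.2 = 17647 J
Total: 38577 + 17647 = 56224 J = 56.2 kJ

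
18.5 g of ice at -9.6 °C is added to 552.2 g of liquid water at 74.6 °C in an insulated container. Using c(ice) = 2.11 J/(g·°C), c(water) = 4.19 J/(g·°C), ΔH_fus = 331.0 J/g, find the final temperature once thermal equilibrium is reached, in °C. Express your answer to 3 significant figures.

T_f = 69.5 °C

Heat to bring ice to 0 °C and melt it: q₁ = 18.5×2.11×9.6 + 18.5×331.0 = 6498.2 J
Heat the water can supply cooling to 0 °C: 552.2×4.19×74.6 = 172603 J > q₁, so all ice melts.
Energy balance: 552.2×4.19×(74.6 − T) = 6498.2 + 18.5×4.19×(T − 0)
2313.718(74.6 − T) = 6498.2 + 77.515 T
172603 − 6498.2 = 2391.233 T
T = 166104.8 / 2391.233 = 69.46 °C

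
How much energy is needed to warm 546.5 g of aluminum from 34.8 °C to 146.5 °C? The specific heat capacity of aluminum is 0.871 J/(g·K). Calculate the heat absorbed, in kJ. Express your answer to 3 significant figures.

q = 53.2 kJ

q = m c ΔT = 546.5 × 0.871 × (146.5 − 34.8)
q = 546.5 × 0.871 × 111.7 = 53170 J = 53.2 kJ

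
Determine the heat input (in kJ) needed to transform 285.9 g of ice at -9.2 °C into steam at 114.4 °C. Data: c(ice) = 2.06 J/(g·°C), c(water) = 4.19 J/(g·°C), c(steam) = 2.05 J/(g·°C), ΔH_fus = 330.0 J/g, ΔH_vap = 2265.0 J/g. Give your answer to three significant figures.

q1 (heat ice -9.2→0.0 °C): 285.9 × 2.06 × 9.2 = 5418 J
q2 (melt at 0 °C): 285.9 × 330.0 = 94347 J
q3 (heat water 0.0→100.0 °C): 285.9 × 4.19 × 100.0 = 119792 J
q4 (vaporize at 100 °C): 285.9 × 2265.0 = 647564 J
q5 (heat steam 100.0→114.4 °C): 285.9 × 2.05 × 14.4 = 8440 J
Total: 5418 + 94347 + 119792 + 647564 + 8440 = 875561 J = 876 kJ

q = 876 kJ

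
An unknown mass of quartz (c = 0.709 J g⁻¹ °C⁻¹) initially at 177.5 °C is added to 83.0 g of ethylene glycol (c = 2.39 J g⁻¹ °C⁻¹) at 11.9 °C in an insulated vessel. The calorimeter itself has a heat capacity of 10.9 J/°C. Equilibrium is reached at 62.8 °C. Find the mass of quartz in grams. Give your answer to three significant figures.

q_gained = (83.0 × 2.39 + 10.9) × (62.8 − 11.9) = 10650 J
q_lost = m × 0.709 × (177.5 − 62.8) = 81.3223 m
m = 10650 / 81.3223 = 131 g

m = 131 g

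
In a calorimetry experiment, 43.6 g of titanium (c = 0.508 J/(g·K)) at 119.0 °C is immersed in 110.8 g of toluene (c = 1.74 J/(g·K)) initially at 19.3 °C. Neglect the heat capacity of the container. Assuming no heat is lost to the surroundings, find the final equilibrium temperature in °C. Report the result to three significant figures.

Heat lost by titanium = heat gained by toluene.
(43.6)(0.508)(119.0 − T) = (110.8)(1.74)(T − 19.3)
22.1488 (119.0 − T) = 192.792 (T − 19.3)
2635.7 − 22.1488 T = 192.792 T − 3720.9
6356.6 = 214.9408 T
T = 29.57 °C

T_f = 29.6 °C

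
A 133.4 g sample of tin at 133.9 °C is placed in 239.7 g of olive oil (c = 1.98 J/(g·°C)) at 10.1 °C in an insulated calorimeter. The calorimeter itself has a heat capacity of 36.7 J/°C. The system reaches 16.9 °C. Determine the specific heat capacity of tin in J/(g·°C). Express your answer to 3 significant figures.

c = 0.223 J/(g·°C)

q_gained = (239.7 × 1.98 + 36.7) × (16.9 − 10.1) = 3477 J
q_lost = 133.4 × c × (133.9 − 16.9) = 15607.8 c
Set equal: c = 3477 / 15607.8 = 0.223 J/(g·°C)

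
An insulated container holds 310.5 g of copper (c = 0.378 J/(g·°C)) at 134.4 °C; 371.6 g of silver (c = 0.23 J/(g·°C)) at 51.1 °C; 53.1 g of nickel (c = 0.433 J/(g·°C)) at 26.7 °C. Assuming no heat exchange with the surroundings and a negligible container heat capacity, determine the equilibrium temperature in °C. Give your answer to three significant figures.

T_f = 91.9 °C

Σ mᵢcᵢ(T − Tᵢ) = 0  ⇒  T = Σ mᵢcᵢTᵢ / Σ mᵢcᵢ
Σ mᵢcᵢ = 310.5×0.378 + 371.6×0.23 + 53.1×0.433 = 225.8293
Σ mᵢcᵢTᵢ = 117.369×134.4 + 85.468×51.1 + 22.9923×26.7 = 20756
T = 20756 / 225.8293 = 91.91 °C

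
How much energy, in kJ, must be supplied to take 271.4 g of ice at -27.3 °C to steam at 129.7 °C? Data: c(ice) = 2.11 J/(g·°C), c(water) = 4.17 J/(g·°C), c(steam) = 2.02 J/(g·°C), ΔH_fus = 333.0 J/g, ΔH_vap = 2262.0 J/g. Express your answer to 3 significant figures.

q1 (heat ice -27.3→0.0 °C): 271.4 × 2.11 × 27.3 = 15633 J
q2 (melt at 0 °C): 271.4 × 333.0 = 90376 J
q3 (heat water 0.0→100.0 °C): 271.4 × 4.17 × 100.0 = 113174 J
q4 (vaporize at 100 °C): 271.4 × 2262.0 = 613907 J
q5 (heat steam 100.0→129.7 °C): 271.4 × 2.02 × 29.7 = 16282 J
Total: 15633 + 90376 + 113174 + 613907 + 16282 = 849372 J = 849 kJ

q = 849 kJ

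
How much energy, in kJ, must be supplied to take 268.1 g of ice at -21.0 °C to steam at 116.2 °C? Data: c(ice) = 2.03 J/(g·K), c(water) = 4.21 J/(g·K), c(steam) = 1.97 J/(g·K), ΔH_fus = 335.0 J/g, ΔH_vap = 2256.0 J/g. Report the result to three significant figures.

q = 828 kJ

q1 (heat ice -21.0→0.0 °C): 268.1 × 2.03 × 21.0 = 11429 J
q2 (melt at 0 °C): 268.1 × 335.0 = 89814 J
q3 (heat water 0.0→100.0 °C): 268.1 × 4.21 × 100.0 = 112870 J
q4 (vaporize at 100 °C): 268.1 × 2256.0 = 604834 J
q5 (heat steam 100.0→116.2 °C): 268.1 × 1.97 × 16.2 = 8556 J
Total: 11429 + 89814 + 112870 + 604834 + 8556 = 827503 J = 828 kJ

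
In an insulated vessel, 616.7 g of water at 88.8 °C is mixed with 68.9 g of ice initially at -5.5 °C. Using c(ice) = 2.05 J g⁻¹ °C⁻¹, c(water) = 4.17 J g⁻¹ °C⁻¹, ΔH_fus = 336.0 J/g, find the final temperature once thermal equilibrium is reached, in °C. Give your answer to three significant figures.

Heat to bring ice to 0 °C and melt it: q₁ = 68.9×2.05×5.5 + 68.9×336.0 = 23927 J
Heat the water can supply cooling to 0 °C: 616.7×4.17×88.8 = 228362 J > q₁, so all ice melts.
Energy balance: 616.7×4.17×(88.8 − T) = 23927 + 68.9×4.17×(T − 0)
2571.639(88.8 − T) = 23927 + 287.313 T
228362 − 23927 = 2858.952 T
T = 204435 / 2858.952 = 71.51 °C

T_f = 71.5 °C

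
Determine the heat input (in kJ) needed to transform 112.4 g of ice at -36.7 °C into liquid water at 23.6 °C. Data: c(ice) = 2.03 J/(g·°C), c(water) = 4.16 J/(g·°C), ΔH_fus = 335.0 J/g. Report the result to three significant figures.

q1 (heat ice -36.7→0.0 °C): 112.4 × 2.03 × 36.7 = 8374 J
q2 (melt at 0 °C): 112.4 × 335.0 = 37654 J
q3 (heat water 0.0→23.6 °C): 112.4 × 4.16 × 23.6 = 11035 J
Total: 8374 + 37654 + 11035 = 57063 J = 57.1 kJ

q = 57.1 kJ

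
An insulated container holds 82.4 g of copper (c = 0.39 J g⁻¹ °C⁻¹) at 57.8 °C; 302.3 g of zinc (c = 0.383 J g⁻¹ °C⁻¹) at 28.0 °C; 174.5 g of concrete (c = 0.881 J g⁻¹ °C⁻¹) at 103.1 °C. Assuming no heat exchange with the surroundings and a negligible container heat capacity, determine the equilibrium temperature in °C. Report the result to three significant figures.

Σ mᵢcᵢ(T − Tᵢ) = 0  ⇒  T = Σ mᵢcᵢTᵢ / Σ mᵢcᵢ
Σ mᵢcᵢ = 82.4×0.39 + 302.3×0.383 + 174.5×0.881 = 301.6514
Σ mᵢcᵢTᵢ = 32.136×57.8 + 115.7809×28.0 + 153.7345×103.1 = 20949
T = 20949 / 301.6514 = 69.448 °C

T_f = 69.4 °C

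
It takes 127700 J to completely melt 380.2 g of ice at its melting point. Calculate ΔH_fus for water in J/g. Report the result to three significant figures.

ΔH_fus = 336 J/g

ΔH_fus = q / m = 127700 / 380.2 = 336 J/g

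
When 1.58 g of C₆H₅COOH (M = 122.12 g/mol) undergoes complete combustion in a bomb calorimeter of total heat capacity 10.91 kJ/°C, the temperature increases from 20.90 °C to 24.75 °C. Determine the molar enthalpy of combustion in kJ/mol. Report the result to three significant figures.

ΔT = 24.75 − 20.90 = 3.85 °C
q_cal = C_cal × ΔT = 10.91 × 3.85 = 42.0035 kJ
n = 1.58 / 122.12 = 0.01294 mol
q_rxn = −q_cal = -42.0035 kJ
ΔH = -42.0035 / 0.01294 = -3246 kJ/mol

ΔH = -3250 kJ/mol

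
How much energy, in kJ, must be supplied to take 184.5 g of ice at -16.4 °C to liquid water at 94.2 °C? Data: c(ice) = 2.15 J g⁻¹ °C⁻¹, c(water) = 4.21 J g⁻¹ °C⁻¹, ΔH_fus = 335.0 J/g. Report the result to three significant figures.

q = 141 kJ

q1 (heat ice -16.4→0.0 °C): 184.5 × 2.15 × 16.4 = 6505 J
q2 (melt at 0 °C): 184.5 × 335.0 = 61808 J
q3 (heat water 0.0→94.2 °C): 184.5 × 4.21 × 94.2 = 73169 J
Total: 6505 + 61808 + 73169 = 141482 J = 141 kJ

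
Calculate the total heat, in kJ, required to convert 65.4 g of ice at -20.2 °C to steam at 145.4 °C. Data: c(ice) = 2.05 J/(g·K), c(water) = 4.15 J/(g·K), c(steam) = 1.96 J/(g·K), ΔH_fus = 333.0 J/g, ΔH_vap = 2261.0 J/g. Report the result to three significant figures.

q = 205 kJ

q1 (heat ice -20.2→0.0 °C): 65.4 × 2.05 × 20.2 = 2708 J
q2 (melt at 0 °C): 65.4 × 333.0 = 21778 J
q3 (heat water 0.0→100.0 °C): 65.4 × 4.15 × 100.0 = 27141 J
q4 (vaporize at 100 °C): 65.4 × 2261.0 = 147869 J
q5 (heat steam 100.0→145.4 °C): 65.4 × 1.96 × 45.4 = 5820 J
Total: 2708 + 21778 + 27141 + 147869 + 5820 = 205316 J = 205 kJ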